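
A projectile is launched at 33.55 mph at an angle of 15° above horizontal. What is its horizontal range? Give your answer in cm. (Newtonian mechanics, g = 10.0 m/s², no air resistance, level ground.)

v₀ = 33.55 mph × 0.44704 = 14.9982 m/s
R = v₀² × sin(2θ) / g = 14.9982² × sin(2 × 15°) / 10.0 = 224.946 × 0.5 / 10.0 = 11.2473 m
R = 11.2473 m / 0.01 = 1125 cm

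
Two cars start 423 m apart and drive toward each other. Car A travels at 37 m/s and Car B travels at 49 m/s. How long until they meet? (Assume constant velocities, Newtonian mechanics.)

Combined speed: v_combined = 37 + 49 = 86 m/s
Time to meet: t = d/v_combined = 423/86 = 4.92 s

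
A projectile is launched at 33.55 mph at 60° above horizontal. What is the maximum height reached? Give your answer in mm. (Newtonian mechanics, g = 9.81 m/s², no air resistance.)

v₀ = 33.55 mph × 0.44704 = 14.9982 m/s
H = v₀² × sin²(θ) / (2g) = 14.9982² × sin(60°)² / (2 × 9.81) = 224.946 × 0.75 / 19.62 = 8.59885 m
H = 8.59885 m / 0.001 = 8599 mm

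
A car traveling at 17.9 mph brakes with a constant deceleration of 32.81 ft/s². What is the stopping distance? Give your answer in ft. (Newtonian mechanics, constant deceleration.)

v₀ = 17.9 mph × 0.44704 = 8.00202 m/s
a = 32.81 ft/s² × 0.3048 = 10.0005 m/s²
d = v₀² / (2a) = 8.00202² / (2 × 10.0005) = 64.0323 / 20.001 = 3.20145 m
d = 3.20145 m / 0.3048 = 10.5 ft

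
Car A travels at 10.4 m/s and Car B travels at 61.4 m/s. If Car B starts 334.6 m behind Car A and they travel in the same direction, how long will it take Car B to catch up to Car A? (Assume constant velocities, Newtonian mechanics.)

Relative speed: v_rel = 61.4 - 10.4 = 51.0 m/s
Time to catch: t = d₀/v_rel = 334.6/51.0 = 6.56 s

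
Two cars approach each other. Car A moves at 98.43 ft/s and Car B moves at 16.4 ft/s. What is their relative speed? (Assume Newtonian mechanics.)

v_rel = v_A + v_B = 98.43 + 16.4 = 114.83 ft/s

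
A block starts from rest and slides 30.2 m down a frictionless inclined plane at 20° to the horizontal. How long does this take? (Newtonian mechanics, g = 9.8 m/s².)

a = g sin(θ) = 9.8 × sin(20°) = 3.3518 m/s²
t = √(2d/a) = √(2 × 30.2 / 3.3518) = 4.25 s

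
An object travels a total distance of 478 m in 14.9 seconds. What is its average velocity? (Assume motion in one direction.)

v_avg = Δd / Δt = 478 / 14.9 = 32.08 m/s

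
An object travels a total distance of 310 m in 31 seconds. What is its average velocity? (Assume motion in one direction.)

v_avg = Δd / Δt = 310 / 31 = 10.0 m/s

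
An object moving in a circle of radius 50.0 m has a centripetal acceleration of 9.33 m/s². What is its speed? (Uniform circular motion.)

v = √(a_c × r) = √(9.33 × 50.0) = 21.6 m/s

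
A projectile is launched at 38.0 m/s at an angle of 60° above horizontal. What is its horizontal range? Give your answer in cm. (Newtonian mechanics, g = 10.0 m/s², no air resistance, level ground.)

R = v₀² × sin(2θ) / g = 38.0² × sin(2 × 60°) / 10.0 = 1444.0 × 0.866025 / 10.0 = 125.054 m
R = 125.054 m / 0.01 = 12510 cm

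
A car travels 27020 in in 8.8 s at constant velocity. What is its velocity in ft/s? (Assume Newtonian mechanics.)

d = 27020 in × 0.0254 = 686.308 m
v = d / t = 686.308 / 8.8 = 77.9895 m/s
v = 77.9895 m/s / 0.3048 = 255.9 ft/s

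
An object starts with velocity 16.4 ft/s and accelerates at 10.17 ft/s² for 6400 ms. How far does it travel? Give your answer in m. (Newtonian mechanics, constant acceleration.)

v₀ = 16.4 ft/s × 0.3048 = 4.99872 m/s
a = 10.17 ft/s² × 0.3048 = 3.09982 m/s²
t = 6400 ms × 0.001 = 6.4 s
d = v₀ × t + ½ × a × t² = 4.99872 × 6.4 + 0.5 × 3.09982 × 6.4² = 95.48 m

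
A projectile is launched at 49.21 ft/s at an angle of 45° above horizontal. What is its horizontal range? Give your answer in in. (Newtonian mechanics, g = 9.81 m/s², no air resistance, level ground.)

v₀ = 49.21 ft/s × 0.3048 = 14.9992 m/s
R = v₀² × sin(2θ) / g = 14.9992² × sin(2 × 45°) / 9.81 = 224.976 × 1.0 / 9.81 = 22.9333 m
R = 22.9333 m / 0.0254 = 902.9 in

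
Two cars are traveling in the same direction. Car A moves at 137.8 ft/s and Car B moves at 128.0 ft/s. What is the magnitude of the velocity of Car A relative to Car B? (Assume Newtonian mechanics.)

v_rel = |v_A - v_B| = |137.8 - 128.0| = 9.8 ft/s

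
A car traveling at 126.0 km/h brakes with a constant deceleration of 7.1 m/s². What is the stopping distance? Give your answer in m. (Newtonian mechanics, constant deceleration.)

v₀ = 126.0 km/h × 0.2777777777777778 = 35.0 m/s
d = v₀² / (2a) = 35.0² / (2 × 7.1) = 1225.0 / 14.2 = 86.27 m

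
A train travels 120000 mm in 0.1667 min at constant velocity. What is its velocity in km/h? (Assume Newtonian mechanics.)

d = 120000 mm × 0.001 = 120.0 m
t = 0.1667 min × 60.0 = 10.002 s
v = d / t = 120.0 / 10.002 = 11.9976 m/s
v = 11.9976 m/s / 0.2777777777777778 = 43.19 km/h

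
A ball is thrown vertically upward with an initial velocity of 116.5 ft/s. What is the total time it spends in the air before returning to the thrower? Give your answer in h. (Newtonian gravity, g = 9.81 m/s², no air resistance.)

v₀ = 116.5 ft/s × 0.3048 = 35.5092 m/s
t_total = 2 × v₀ / g = 2 × 35.5092 / 9.81 = 7.23939 s
t_total = 7.23939 s / 3600.0 = 0.002011 h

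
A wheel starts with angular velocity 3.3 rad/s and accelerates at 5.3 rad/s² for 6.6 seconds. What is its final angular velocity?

ω = ω₀ + αt = 3.3 + 5.3 × 6.6 = 38.28 rad/s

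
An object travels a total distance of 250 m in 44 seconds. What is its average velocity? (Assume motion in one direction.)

v_avg = Δd / Δt = 250 / 44 = 5.68 m/s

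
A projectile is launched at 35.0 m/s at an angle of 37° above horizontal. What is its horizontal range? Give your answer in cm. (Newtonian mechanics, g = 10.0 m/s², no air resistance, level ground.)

R = v₀² × sin(2θ) / g = 35.0² × sin(2 × 37°) / 10.0 = 1225.0 × 0.961262 / 10.0 = 117.755 m
R = 117.755 m / 0.01 = 11780 cm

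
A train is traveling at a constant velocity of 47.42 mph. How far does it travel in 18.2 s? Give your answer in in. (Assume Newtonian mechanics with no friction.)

v = 47.42 mph × 0.44704 = 21.1986 m/s
d = v × t = 21.1986 × 18.2 = 385.815 m
d = 385.815 m / 0.0254 = 15190 in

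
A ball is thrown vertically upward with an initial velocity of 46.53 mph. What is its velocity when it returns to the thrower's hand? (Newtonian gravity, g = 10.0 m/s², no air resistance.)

By conservation of energy (no air resistance), the ball returns to the throw height with the same speed as launch, but directed downward.
|v_ground| = v₀ = 46.53 mph
v_ground = 46.53 mph (downward)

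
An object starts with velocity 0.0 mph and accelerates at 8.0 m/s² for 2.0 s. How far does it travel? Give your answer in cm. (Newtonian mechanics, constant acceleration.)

v₀ = 0.0 mph × 0.44704 = 0.0 m/s
d = v₀ × t + ½ × a × t² = 0.0 × 2.0 + 0.5 × 8.0 × 2.0² = 16.0 m
d = 16.0 m / 0.01 = 1600 cm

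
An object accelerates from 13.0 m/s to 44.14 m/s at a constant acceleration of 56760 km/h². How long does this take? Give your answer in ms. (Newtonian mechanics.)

a = 56760 km/h² × 7.716049382716049e-05 = 4.37963 m/s²
t = (v - v₀) / a = (44.14 - 13.0) / 4.37963 = 7.11019 s
t = 7.11019 s / 0.001 = 7110 ms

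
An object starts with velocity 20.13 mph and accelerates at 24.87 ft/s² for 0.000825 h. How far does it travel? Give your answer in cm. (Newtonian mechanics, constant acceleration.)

v₀ = 20.13 mph × 0.44704 = 8.99892 m/s
a = 24.87 ft/s² × 0.3048 = 7.58038 m/s²
t = 0.000825 h × 3600.0 = 2.97 s
d = v₀ × t + ½ × a × t² = 8.99892 × 2.97 + 0.5 × 7.58038 × 2.97² = 60.1597 m
d = 60.1597 m / 0.01 = 6016 cm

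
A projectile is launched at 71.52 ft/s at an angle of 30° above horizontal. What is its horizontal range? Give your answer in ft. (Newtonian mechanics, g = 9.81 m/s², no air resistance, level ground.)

v₀ = 71.52 ft/s × 0.3048 = 21.7993 m/s
R = v₀² × sin(2θ) / g = 21.7993² × sin(2 × 30°) / 9.81 = 475.209 × 0.866025 / 9.81 = 41.9514 m
R = 41.9514 m / 0.3048 = 137.6 ft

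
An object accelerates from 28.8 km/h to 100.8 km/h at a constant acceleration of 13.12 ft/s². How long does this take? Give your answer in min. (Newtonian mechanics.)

v₀ = 28.8 km/h × 0.2777777777777778 = 8.0 m/s
v = 100.8 km/h × 0.2777777777777778 = 28.0 m/s
a = 13.12 ft/s² × 0.3048 = 3.99898 m/s²
t = (v - v₀) / a = (28.0 - 8.0) / 3.99898 = 5.00128 s
t = 5.00128 s / 60.0 = 0.08335 min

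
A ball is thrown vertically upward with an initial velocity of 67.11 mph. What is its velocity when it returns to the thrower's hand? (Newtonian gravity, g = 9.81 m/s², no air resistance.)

By conservation of energy (no air resistance), the ball returns to the throw height with the same speed as launch, but directed downward.
|v_ground| = v₀ = 67.11 mph
v_ground = 67.11 mph (downward)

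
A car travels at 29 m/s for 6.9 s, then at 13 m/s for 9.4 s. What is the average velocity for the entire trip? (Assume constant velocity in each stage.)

d₁ = v₁t₁ = 29 × 6.9 = 200.1 m
d₂ = v₂t₂ = 13 × 9.4 = 122.2 m
d_total = 322.3 m, t_total = 16.3 s
v_avg = d_total/t_total = 322.3/16.3 = 19.77 m/s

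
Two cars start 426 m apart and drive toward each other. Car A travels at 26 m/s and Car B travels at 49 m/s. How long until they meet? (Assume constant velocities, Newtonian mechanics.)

Combined speed: v_combined = 26 + 49 = 75 m/s
Time to meet: t = d/v_combined = 426/75 = 5.68 s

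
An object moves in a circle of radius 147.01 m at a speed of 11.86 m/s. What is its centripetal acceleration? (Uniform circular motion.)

a_c = v²/r = 11.86²/147.01 = 140.6596/147.01 = 0.96 m/s²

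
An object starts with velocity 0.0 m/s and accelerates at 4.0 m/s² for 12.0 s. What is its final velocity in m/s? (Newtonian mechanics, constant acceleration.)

v = v₀ + a × t = 0.0 + 4.0 × 12.0 = 48.0 m/s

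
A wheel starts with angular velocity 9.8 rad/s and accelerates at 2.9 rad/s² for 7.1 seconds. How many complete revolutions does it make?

θ = ω₀t + ½αt² = 9.8×7.1 + ½×2.9×7.1² = 142.6745 rad
Total revolutions = θ/(2π) = 142.6745/(2π) = 22.71
Complete revolutions = ⌊22.71⌋ = 22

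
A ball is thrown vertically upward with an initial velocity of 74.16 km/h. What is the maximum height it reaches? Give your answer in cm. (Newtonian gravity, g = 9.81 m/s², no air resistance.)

v₀ = 74.16 km/h × 0.2777777777777778 = 20.6 m/s
h_max = v₀² / (2g) = 20.6² / (2 × 9.81) = 424.36 / 19.62 = 21.629 m
h_max = 21.629 m / 0.01 = 2163 cm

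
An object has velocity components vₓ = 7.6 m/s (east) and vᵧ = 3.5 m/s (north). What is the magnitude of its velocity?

|v| = √(vₓ² + vᵧ²) = √(7.6² + 3.5²) = √(70.01) = 8.37 m/s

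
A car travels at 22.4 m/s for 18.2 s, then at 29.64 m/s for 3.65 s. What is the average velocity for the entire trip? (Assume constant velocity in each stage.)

d₁ = v₁t₁ = 22.4 × 18.2 = 407.68 m
d₂ = v₂t₂ = 29.64 × 3.65 = 108.186 m
d_total = 515.866 m, t_total = 21.85 s
v_avg = d_total/t_total = 515.866/21.85 = 23.61 m/s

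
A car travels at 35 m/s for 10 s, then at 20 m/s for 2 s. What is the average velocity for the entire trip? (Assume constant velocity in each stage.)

d₁ = v₁t₁ = 35 × 10 = 350 m
d₂ = v₂t₂ = 20 × 2 = 40 m
d_total = 390 m, t_total = 12 s
v_avg = d_total/t_total = 390/12 = 32.5 m/s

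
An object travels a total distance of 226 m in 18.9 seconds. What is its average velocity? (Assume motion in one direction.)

v_avg = Δd / Δt = 226 / 18.9 = 11.96 m/s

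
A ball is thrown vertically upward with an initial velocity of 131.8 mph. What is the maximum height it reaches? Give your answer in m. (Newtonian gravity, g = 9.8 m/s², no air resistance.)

v₀ = 131.8 mph × 0.44704 = 58.9199 m/s
h_max = v₀² / (2g) = 58.9199² / (2 × 9.8) = 3471.55 / 19.6 = 177.1 m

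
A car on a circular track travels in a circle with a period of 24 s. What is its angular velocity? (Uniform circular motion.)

ω = 2π/T = 2π/24 = 0.2618 rad/s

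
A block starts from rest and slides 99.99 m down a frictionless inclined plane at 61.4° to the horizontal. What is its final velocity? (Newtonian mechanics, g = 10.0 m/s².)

a = g sin(θ) = 10.0 × sin(61.4°) = 8.7798 m/s²
v = √(2ad) = √(2 × 8.7798 × 99.99) = 41.9 m/s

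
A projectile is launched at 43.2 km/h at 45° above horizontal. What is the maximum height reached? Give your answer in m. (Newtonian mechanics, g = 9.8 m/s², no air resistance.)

v₀ = 43.2 km/h × 0.2777777777777778 = 12.0 m/s
H = v₀² × sin²(θ) / (2g) = 12.0² × sin(45°)² / (2 × 9.8) = 144.0 × 0.5 / 19.6 = 3.673 m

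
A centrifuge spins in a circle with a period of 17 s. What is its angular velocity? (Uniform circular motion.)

ω = 2π/T = 2π/17 = 0.3696 rad/s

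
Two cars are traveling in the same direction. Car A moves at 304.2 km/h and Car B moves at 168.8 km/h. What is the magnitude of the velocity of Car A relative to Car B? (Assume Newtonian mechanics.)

v_rel = |v_A - v_B| = |304.2 - 168.8| = 135.4 km/h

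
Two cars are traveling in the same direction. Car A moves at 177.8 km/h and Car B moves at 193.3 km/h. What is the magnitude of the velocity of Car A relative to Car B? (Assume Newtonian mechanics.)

v_rel = |v_A - v_B| = |177.8 - 193.3| = 15.5 km/h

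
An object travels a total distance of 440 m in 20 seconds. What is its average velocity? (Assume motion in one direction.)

v_avg = Δd / Δt = 440 / 20 = 22.0 m/s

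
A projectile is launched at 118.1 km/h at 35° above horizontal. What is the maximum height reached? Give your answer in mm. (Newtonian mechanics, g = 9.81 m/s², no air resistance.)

v₀ = 118.1 km/h × 0.2777777777777778 = 32.8056 m/s
H = v₀² × sin²(θ) / (2g) = 32.8056² × sin(35°)² / (2 × 9.81) = 1076.21 × 0.32899 / 19.62 = 18.046 m
H = 18.046 m / 0.001 = 18050 mm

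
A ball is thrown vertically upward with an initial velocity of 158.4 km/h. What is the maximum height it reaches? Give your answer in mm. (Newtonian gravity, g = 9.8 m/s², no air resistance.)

v₀ = 158.4 km/h × 0.2777777777777778 = 44.0 m/s
h_max = v₀² / (2g) = 44.0² / (2 × 9.8) = 1936.0 / 19.6 = 98.7755 m
h_max = 98.7755 m / 0.001 = 98780 mm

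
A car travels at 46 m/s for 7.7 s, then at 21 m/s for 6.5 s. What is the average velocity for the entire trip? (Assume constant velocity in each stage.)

d₁ = v₁t₁ = 46 × 7.7 = 354.2 m
d₂ = v₂t₂ = 21 × 6.5 = 136.5 m
d_total = 490.7 m, t_total = 14.2 s
v_avg = d_total/t_total = 490.7/14.2 = 34.56 m/s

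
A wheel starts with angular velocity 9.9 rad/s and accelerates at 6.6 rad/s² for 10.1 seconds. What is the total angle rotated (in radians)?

θ = ω₀t + ½αt² = 9.9×10.1 + ½×6.6×10.1² = 436.62 rad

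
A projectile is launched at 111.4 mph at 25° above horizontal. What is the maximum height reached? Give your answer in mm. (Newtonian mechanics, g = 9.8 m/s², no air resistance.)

v₀ = 111.4 mph × 0.44704 = 49.8003 m/s
H = v₀² × sin²(θ) / (2g) = 49.8003² × sin(25°)² / (2 × 9.8) = 2480.07 × 0.178606 / 19.6 = 22.5998 m
H = 22.5998 m / 0.001 = 22600 mm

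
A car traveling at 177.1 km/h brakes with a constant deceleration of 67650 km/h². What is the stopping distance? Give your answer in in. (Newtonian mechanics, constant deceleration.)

v₀ = 177.1 km/h × 0.2777777777777778 = 49.1944 m/s
a = 67650 km/h² × 7.716049382716049e-05 = 5.21991 m/s²
d = v₀² / (2a) = 49.1944² / (2 × 5.21991) = 2420.09 / 10.4398 = 231.814 m
d = 231.814 m / 0.0254 = 9127 in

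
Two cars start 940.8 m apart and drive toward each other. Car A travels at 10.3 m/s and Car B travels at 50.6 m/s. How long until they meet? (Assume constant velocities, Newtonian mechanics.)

Combined speed: v_combined = 10.3 + 50.6 = 60.9 m/s
Time to meet: t = d/v_combined = 940.8/60.9 = 15.45 s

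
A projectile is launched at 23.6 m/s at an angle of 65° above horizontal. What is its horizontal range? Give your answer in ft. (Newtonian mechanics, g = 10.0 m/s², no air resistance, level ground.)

R = v₀² × sin(2θ) / g = 23.6² × sin(2 × 65°) / 10.0 = 556.96 × 0.766044 / 10.0 = 42.6656 m
R = 42.6656 m / 0.3048 = 140.0 ft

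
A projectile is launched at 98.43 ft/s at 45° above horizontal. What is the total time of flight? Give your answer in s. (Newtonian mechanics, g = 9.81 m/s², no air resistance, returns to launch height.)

v₀ = 98.43 ft/s × 0.3048 = 30.0015 m/s
T = 2 × v₀ × sin(θ) / g = 2 × 30.0015 × sin(45°) / 9.81 = 2 × 30.0015 × 0.707107 / 9.81 = 4.325 s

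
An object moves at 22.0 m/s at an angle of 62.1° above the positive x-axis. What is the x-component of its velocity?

vₓ = v cos(θ) = 22.0 × cos(62.1°) = 10.29 m/s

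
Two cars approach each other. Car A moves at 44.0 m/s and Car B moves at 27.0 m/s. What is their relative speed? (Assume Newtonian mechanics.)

v_rel = v_A + v_B = 44.0 + 27.0 = 71.0 m/s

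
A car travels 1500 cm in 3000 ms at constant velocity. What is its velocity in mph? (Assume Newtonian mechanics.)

d = 1500 cm × 0.01 = 15.0 m
t = 3000 ms × 0.001 = 3.0 s
v = d / t = 15.0 / 3.0 = 5.0 m/s
v = 5.0 m/s / 0.44704 = 11.18 mph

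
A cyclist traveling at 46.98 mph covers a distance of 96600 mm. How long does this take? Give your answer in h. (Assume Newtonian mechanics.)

d = 96600 mm × 0.001 = 96.6 m
v = 46.98 mph × 0.44704 = 21.0019 m/s
t = d / v = 96.6 / 21.0019 = 4.59958 s
t = 4.59958 s / 3600.0 = 0.001278 h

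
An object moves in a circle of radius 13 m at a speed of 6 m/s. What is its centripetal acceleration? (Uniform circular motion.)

a_c = v²/r = 6²/13 = 36/13 = 2.77 m/s²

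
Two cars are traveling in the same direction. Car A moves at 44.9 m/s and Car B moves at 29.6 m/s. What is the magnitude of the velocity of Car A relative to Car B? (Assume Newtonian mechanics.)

v_rel = |v_A - v_B| = |44.9 - 29.6| = 15.3 m/s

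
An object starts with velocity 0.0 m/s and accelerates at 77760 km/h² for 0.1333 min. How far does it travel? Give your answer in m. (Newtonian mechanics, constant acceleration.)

a = 77760 km/h² × 7.716049382716049e-05 = 6.0 m/s²
t = 0.1333 min × 60.0 = 7.998 s
d = v₀ × t + ½ × a × t² = 0.0 × 7.998 + 0.5 × 6.0 × 7.998² = 191.9 m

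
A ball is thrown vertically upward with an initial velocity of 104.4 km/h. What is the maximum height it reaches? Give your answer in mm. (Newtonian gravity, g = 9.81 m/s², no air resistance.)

v₀ = 104.4 km/h × 0.2777777777777778 = 29.0 m/s
h_max = v₀² / (2g) = 29.0² / (2 × 9.81) = 841.0 / 19.62 = 42.8644 m
h_max = 42.8644 m / 0.001 = 42860 mm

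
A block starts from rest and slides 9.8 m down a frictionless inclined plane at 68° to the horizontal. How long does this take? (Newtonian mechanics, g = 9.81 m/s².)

a = g sin(θ) = 9.81 × sin(68°) = 9.0957 m/s²
t = √(2d/a) = √(2 × 9.8 / 9.0957) = 1.47 s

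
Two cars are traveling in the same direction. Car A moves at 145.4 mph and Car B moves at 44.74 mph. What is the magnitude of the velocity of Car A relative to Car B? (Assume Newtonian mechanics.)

v_rel = |v_A - v_B| = |145.4 - 44.74| = 100.66 mph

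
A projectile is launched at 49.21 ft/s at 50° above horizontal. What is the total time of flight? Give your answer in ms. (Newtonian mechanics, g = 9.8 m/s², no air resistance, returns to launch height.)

v₀ = 49.21 ft/s × 0.3048 = 14.9992 m/s
T = 2 × v₀ × sin(θ) / g = 2 × 14.9992 × sin(50°) / 9.8 = 2 × 14.9992 × 0.766044 / 9.8 = 2.34491 s
T = 2.34491 s / 0.001 = 2345 ms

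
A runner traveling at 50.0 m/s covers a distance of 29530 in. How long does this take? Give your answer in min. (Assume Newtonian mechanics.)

d = 29530 in × 0.0254 = 750.062 m
t = d / v = 750.062 / 50.0 = 15.0012 s
t = 15.0012 s / 60.0 = 0.25 min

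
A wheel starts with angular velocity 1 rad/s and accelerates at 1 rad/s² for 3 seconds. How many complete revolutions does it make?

θ = ω₀t + ½αt² = 1×3 + ½×1×3² = 7.5 rad
Total revolutions = θ/(2π) = 7.5/(2π) = 1.19
Complete revolutions = ⌊1.19⌋ = 1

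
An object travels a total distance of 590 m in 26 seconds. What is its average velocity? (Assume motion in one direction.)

v_avg = Δd / Δt = 590 / 26 = 22.69 m/s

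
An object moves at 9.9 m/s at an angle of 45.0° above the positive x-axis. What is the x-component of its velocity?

vₓ = v cos(θ) = 9.9 × cos(45.0°) = 7.0 m/s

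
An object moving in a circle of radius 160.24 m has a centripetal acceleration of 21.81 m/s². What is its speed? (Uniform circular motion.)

v = √(a_c × r) = √(21.81 × 160.24) = 59.12 m/s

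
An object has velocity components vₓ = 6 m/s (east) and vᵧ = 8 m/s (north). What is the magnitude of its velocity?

|v| = √(vₓ² + vᵧ²) = √(6² + 8²) = √(100) = 10.0 m/s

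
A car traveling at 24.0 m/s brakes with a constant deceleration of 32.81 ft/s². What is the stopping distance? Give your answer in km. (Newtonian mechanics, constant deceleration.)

a = 32.81 ft/s² × 0.3048 = 10.0005 m/s²
d = v₀² / (2a) = 24.0² / (2 × 10.0005) = 576.0 / 20.001 = 28.7986 m
d = 28.7986 m / 1000.0 = 0.0288 km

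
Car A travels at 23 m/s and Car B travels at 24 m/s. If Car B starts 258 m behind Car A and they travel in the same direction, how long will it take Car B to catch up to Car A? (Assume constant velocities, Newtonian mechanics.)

Relative speed: v_rel = 24 - 23 = 1 m/s
Time to catch: t = d₀/v_rel = 258/1 = 258.0 s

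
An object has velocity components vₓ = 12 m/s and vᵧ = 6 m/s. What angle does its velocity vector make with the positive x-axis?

θ = arctan(vᵧ/vₓ) = arctan(6/12) = 26.57°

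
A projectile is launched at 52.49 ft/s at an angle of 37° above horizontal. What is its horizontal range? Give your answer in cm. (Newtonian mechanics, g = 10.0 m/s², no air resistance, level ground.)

v₀ = 52.49 ft/s × 0.3048 = 15.999 m/s
R = v₀² × sin(2θ) / g = 15.999² × sin(2 × 37°) / 10.0 = 255.968 × 0.961262 / 10.0 = 24.6052 m
R = 24.6052 m / 0.01 = 2461 cm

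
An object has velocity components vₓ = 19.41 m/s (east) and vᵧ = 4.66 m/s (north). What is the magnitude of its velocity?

|v| = √(vₓ² + vᵧ²) = √(19.41² + 4.66²) = √(398.4637) = 19.96 m/s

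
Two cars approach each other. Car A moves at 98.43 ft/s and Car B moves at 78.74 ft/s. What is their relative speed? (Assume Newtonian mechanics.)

v_rel = v_A + v_B = 98.43 + 78.74 = 177.17 ft/s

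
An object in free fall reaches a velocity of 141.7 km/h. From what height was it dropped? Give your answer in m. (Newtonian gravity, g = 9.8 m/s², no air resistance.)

v = 141.7 km/h × 0.2777777777777778 = 39.3611 m/s
h = v² / (2g) = 39.3611² / (2 × 9.8) = 79.05 m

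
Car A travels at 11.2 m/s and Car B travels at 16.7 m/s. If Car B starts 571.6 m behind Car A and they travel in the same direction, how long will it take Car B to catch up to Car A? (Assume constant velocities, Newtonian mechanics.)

Relative speed: v_rel = 16.7 - 11.2 = 5.5 m/s
Time to catch: t = d₀/v_rel = 571.6/5.5 = 103.93 s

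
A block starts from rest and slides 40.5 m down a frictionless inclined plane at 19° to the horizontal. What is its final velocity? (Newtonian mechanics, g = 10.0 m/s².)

a = g sin(θ) = 10.0 × sin(19°) = 3.2557 m/s²
v = √(2ad) = √(2 × 3.2557 × 40.5) = 16.24 m/s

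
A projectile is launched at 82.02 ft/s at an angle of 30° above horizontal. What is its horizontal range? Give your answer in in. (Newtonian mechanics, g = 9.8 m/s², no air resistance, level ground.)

v₀ = 82.02 ft/s × 0.3048 = 24.9997 m/s
R = v₀² × sin(2θ) / g = 24.9997² × sin(2 × 30°) / 9.8 = 624.985 × 0.866025 / 9.8 = 55.2299 m
R = 55.2299 m / 0.0254 = 2174 in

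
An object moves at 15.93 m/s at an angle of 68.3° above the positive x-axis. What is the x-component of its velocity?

vₓ = v cos(θ) = 15.93 × cos(68.3°) = 5.89 m/s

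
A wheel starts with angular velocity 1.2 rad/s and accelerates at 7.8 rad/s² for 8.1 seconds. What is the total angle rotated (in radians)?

θ = ω₀t + ½αt² = 1.2×8.1 + ½×7.8×8.1² = 265.6 rad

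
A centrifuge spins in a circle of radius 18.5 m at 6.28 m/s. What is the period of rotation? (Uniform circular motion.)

T = 2πr/v = 2π×18.5/6.28 = 18.51 s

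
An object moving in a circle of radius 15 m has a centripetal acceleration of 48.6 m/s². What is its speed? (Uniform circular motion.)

v = √(a_c × r) = √(48.6 × 15) = 27.0 m/s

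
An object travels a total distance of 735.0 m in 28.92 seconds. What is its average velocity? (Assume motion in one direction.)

v_avg = Δd / Δt = 735.0 / 28.92 = 25.41 m/s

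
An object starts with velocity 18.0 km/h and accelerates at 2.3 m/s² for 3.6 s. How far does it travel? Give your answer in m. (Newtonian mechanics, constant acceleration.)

v₀ = 18.0 km/h × 0.2777777777777778 = 5.0 m/s
d = v₀ × t + ½ × a × t² = 5.0 × 3.6 + 0.5 × 2.3 × 3.6² = 32.9 m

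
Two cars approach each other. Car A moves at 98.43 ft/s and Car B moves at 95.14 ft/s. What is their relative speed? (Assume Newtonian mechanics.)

v_rel = v_A + v_B = 98.43 + 95.14 = 193.57 ft/s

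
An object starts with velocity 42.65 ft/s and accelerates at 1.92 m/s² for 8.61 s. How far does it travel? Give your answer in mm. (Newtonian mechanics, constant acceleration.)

v₀ = 42.65 ft/s × 0.3048 = 12.9997 m/s
d = v₀ × t + ½ × a × t² = 12.9997 × 8.61 + 0.5 × 1.92 × 8.61² = 183.094 m
d = 183.094 m / 0.001 = 183100 mm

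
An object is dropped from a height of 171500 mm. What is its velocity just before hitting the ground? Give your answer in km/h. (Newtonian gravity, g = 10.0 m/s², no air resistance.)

h = 171500 mm × 0.001 = 171.5 m
v = √(2gh) = √(2 × 10.0 × 171.5) = 58.5662 m/s
v = 58.5662 m/s / 0.2777777777777778 = 210.8 km/h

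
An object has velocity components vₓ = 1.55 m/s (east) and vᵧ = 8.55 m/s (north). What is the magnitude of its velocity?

|v| = √(vₓ² + vᵧ²) = √(1.55² + 8.55²) = √(75.505) = 8.69 m/s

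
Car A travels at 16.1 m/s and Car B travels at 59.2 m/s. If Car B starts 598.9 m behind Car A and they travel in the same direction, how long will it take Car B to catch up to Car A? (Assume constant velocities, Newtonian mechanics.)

Relative speed: v_rel = 59.2 - 16.1 = 43.1 m/s
Time to catch: t = d₀/v_rel = 598.9/43.1 = 13.9 s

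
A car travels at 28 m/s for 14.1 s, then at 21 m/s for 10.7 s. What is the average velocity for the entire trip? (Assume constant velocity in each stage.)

d₁ = v₁t₁ = 28 × 14.1 = 394.8 m
d₂ = v₂t₂ = 21 × 10.7 = 224.7 m
d_total = 619.5 m, t_total = 24.8 s
v_avg = d_total/t_total = 619.5/24.8 = 24.98 m/s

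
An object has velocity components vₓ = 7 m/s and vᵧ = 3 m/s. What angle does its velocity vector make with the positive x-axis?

θ = arctan(vᵧ/vₓ) = arctan(3/7) = 23.2°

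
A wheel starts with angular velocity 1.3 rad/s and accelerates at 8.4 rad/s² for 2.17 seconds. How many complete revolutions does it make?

θ = ω₀t + ½αt² = 1.3×2.17 + ½×8.4×2.17² = 22.59838 rad
Total revolutions = θ/(2π) = 22.59838/(2π) = 3.6
Complete revolutions = ⌊3.6⌋ = 3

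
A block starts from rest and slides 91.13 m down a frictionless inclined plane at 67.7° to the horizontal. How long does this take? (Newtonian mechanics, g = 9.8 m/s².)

a = g sin(θ) = 9.8 × sin(67.7°) = 9.0671 m/s²
t = √(2d/a) = √(2 × 91.13 / 9.0671) = 4.48 s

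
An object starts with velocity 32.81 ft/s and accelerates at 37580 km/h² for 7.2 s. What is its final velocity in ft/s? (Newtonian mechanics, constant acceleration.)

v₀ = 32.81 ft/s × 0.3048 = 10.0005 m/s
a = 37580 km/h² × 7.716049382716049e-05 = 2.89969 m/s²
v = v₀ + a × t = 10.0005 + 2.89969 × 7.2 = 30.8783 m/s
v = 30.8783 m/s / 0.3048 = 101.3 ft/s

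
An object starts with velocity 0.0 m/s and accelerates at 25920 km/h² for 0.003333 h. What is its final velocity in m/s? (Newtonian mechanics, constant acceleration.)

a = 25920 km/h² × 7.716049382716049e-05 = 2.0 m/s²
t = 0.003333 h × 3600.0 = 11.9988 s
v = v₀ + a × t = 0.0 + 2.0 × 11.9988 = 24.0 m/s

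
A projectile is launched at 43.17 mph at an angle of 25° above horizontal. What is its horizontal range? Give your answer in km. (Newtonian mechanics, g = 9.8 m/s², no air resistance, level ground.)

v₀ = 43.17 mph × 0.44704 = 19.2987 m/s
R = v₀² × sin(2θ) / g = 19.2987² × sin(2 × 25°) / 9.8 = 372.44 × 0.766044 / 9.8 = 29.1128 m
R = 29.1128 m / 1000.0 = 0.02911 km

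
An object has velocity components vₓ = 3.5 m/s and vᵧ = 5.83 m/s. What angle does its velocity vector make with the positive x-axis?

θ = arctan(vᵧ/vₓ) = arctan(5.83/3.5) = 59.02°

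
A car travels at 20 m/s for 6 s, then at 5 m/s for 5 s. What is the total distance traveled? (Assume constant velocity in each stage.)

d₁ = v₁t₁ = 20 × 6 = 120 m
d₂ = v₂t₂ = 5 × 5 = 25 m
d_total = 120 + 25 = 145 m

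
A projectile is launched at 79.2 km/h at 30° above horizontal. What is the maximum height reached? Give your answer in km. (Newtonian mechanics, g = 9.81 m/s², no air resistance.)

v₀ = 79.2 km/h × 0.2777777777777778 = 22.0 m/s
H = v₀² × sin²(θ) / (2g) = 22.0² × sin(30°)² / (2 × 9.81) = 484.0 × 0.25 / 19.62 = 6.16718 m
H = 6.16718 m / 1000.0 = 0.006167 km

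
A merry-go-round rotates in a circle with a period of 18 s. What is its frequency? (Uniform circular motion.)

f = 1/T = 1/18 = 0.0556 Hz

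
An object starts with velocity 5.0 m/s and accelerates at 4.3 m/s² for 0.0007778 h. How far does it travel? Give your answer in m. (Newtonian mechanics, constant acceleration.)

t = 0.0007778 h × 3600.0 = 2.80008 s
d = v₀ × t + ½ × a × t² = 5.0 × 2.80008 + 0.5 × 4.3 × 2.80008² = 30.86 m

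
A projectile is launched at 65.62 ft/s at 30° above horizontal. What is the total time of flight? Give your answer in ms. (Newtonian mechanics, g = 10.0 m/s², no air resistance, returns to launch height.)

v₀ = 65.62 ft/s × 0.3048 = 20.001 m/s
T = 2 × v₀ × sin(θ) / g = 2 × 20.001 × sin(30°) / 10.0 = 2 × 20.001 × 0.5 / 10.0 = 2.0001 s
T = 2.0001 s / 0.001 = 2000 ms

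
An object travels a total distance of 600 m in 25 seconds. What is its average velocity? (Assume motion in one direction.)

v_avg = Δd / Δt = 600 / 25 = 24.0 m/s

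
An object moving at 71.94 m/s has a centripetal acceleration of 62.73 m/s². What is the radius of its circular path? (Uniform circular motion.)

r = v²/a_c = 71.94²/62.73 = 82.5 m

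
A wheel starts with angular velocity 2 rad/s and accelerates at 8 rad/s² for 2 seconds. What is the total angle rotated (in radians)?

θ = ω₀t + ½αt² = 2×2 + ½×8×2² = 20.0 rad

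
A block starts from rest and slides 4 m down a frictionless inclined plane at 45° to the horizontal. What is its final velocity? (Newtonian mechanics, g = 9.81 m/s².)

a = g sin(θ) = 9.81 × sin(45°) = 6.9367 m/s²
v = √(2ad) = √(2 × 6.9367 × 4) = 7.45 m/s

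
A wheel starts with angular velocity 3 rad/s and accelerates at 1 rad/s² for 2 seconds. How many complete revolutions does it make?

θ = ω₀t + ½αt² = 3×2 + ½×1×2² = 8.0 rad
Total revolutions = θ/(2π) = 8.0/(2π) = 1.27
Complete revolutions = ⌊1.27⌋ = 1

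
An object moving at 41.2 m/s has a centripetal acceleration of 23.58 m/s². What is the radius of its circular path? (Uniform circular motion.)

r = v²/a_c = 41.2²/23.58 = 71.99 m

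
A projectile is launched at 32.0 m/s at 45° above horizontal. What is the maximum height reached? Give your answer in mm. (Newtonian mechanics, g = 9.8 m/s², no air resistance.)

H = v₀² × sin²(θ) / (2g) = 32.0² × sin(45°)² / (2 × 9.8) = 1024.0 × 0.5 / 19.6 = 26.1224 m
H = 26.1224 m / 0.001 = 26120 mm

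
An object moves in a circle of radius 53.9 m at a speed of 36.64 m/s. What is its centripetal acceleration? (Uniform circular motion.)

a_c = v²/r = 36.64²/53.9 = 1342.4896/53.9 = 24.91 m/s²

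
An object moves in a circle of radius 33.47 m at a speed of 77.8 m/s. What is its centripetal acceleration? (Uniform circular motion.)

a_c = v²/r = 77.8²/33.47 = 6052.84/33.47 = 180.84 m/s²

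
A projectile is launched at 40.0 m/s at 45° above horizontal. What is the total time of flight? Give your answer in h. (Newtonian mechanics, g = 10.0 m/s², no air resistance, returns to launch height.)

T = 2 × v₀ × sin(θ) / g = 2 × 40.0 × sin(45°) / 10.0 = 2 × 40.0 × 0.707107 / 10.0 = 5.65686 s
T = 5.65686 s / 3600.0 = 0.001571 h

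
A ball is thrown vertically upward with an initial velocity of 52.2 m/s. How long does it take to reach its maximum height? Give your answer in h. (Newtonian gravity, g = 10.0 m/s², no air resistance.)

t_up = v₀ / g = 52.2 / 10.0 = 5.22 s
t_up = 5.22 s / 3600.0 = 0.00145 h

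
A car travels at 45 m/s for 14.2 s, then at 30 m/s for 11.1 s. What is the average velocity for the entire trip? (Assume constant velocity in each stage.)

d₁ = v₁t₁ = 45 × 14.2 = 639.0 m
d₂ = v₂t₂ = 30 × 11.1 = 333.0 m
d_total = 972.0 m, t_total = 25.3 s
v_avg = d_total/t_total = 972.0/25.3 = 38.42 m/s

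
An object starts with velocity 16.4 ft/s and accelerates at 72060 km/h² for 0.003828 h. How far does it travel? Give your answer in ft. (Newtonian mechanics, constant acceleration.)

v₀ = 16.4 ft/s × 0.3048 = 4.99872 m/s
a = 72060 km/h² × 7.716049382716049e-05 = 5.56019 m/s²
t = 0.003828 h × 3600.0 = 13.7808 s
d = v₀ × t + ½ × a × t² = 4.99872 × 13.7808 + 0.5 × 5.56019 × 13.7808² = 596.855 m
d = 596.855 m / 0.3048 = 1958 ft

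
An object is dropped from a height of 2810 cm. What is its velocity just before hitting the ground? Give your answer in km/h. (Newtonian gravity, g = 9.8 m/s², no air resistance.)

h = 2810 cm × 0.01 = 28.1 m
v = √(2gh) = √(2 × 9.8 × 28.1) = 23.4683 m/s
v = 23.4683 m/s / 0.2777777777777778 = 84.49 km/h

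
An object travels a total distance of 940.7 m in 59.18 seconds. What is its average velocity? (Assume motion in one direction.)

v_avg = Δd / Δt = 940.7 / 59.18 = 15.9 m/s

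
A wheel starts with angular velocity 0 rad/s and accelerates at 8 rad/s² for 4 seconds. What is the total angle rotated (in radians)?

θ = ω₀t + ½αt² = 0×4 + ½×8×4² = 64.0 rad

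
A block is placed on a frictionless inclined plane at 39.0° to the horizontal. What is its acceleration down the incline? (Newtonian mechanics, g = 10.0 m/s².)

a = g sin(θ) = 10.0 × sin(39.0°) = 10.0 × 0.6293 = 6.29 m/s²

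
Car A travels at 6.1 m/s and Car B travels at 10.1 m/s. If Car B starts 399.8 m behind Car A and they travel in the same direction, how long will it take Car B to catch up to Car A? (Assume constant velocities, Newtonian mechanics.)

Relative speed: v_rel = 10.1 - 6.1 = 4.0 m/s
Time to catch: t = d₀/v_rel = 399.8/4.0 = 99.95 s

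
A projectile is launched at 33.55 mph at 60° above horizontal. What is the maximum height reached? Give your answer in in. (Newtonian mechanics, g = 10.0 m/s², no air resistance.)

v₀ = 33.55 mph × 0.44704 = 14.9982 m/s
H = v₀² × sin²(θ) / (2g) = 14.9982² × sin(60°)² / (2 × 10.0) = 224.946 × 0.75 / 20.0 = 8.43548 m
H = 8.43548 m / 0.0254 = 332.1 in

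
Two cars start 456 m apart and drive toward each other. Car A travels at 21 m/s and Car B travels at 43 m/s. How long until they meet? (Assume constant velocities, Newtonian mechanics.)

Combined speed: v_combined = 21 + 43 = 64 m/s
Time to meet: t = d/v_combined = 456/64 = 7.12 s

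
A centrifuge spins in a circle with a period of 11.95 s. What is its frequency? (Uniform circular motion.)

f = 1/T = 1/11.95 = 0.0837 Hz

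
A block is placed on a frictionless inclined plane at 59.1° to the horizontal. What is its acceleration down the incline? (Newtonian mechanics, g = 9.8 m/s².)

a = g sin(θ) = 9.8 × sin(59.1°) = 9.8 × 0.8581 = 8.41 m/s²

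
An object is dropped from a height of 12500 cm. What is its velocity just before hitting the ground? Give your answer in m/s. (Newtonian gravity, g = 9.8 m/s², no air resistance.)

h = 12500 cm × 0.01 = 125.0 m
v = √(2gh) = √(2 × 9.8 × 125.0) = 49.5 m/s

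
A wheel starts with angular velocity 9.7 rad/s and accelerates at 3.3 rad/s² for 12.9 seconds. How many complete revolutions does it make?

θ = ω₀t + ½αt² = 9.7×12.9 + ½×3.3×12.9² = 399.7065 rad
Total revolutions = θ/(2π) = 399.7065/(2π) = 63.62
Complete revolutions = ⌊63.62⌋ = 63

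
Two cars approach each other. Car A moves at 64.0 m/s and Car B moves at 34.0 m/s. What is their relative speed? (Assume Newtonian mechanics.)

v_rel = v_A + v_B = 64.0 + 34.0 = 98.0 m/s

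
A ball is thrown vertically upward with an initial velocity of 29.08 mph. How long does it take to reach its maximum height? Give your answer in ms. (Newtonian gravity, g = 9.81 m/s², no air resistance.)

v₀ = 29.08 mph × 0.44704 = 12.9999 m/s
t_up = v₀ / g = 12.9999 / 9.81 = 1.32517 s
t_up = 1.32517 s / 0.001 = 1325 ms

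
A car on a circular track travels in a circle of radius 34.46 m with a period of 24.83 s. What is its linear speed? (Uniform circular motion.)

v = 2πr/T = 2π×34.46/24.83 = 8.72 m/s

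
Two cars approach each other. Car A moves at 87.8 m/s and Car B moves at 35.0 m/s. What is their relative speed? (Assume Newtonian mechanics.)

v_rel = v_A + v_B = 87.8 + 35.0 = 122.8 m/s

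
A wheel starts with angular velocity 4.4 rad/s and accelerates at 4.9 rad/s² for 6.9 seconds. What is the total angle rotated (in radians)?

θ = ω₀t + ½αt² = 4.4×6.9 + ½×4.9×6.9² = 147.0 rad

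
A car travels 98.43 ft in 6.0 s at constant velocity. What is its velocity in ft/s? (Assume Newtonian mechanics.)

d = 98.43 ft × 0.3048 = 30.0015 m
v = d / t = 30.0015 / 6.0 = 5.00025 m/s
v = 5.00025 m/s / 0.3048 = 16.41 ft/s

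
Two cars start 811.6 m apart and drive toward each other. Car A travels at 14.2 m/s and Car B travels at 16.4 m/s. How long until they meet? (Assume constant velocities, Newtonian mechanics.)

Combined speed: v_combined = 14.2 + 16.4 = 30.6 m/s
Time to meet: t = d/v_combined = 811.6/30.6 = 26.52 s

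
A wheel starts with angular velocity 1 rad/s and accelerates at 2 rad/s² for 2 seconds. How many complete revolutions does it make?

θ = ω₀t + ½αt² = 1×2 + ½×2×2² = 6.0 rad
Total revolutions = θ/(2π) = 6.0/(2π) = 0.95
Complete revolutions = ⌊0.95⌋ = 0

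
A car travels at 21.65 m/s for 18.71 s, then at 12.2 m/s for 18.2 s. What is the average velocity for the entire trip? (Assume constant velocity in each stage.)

d₁ = v₁t₁ = 21.65 × 18.71 = 405.0715 m
d₂ = v₂t₂ = 12.2 × 18.2 = 222.04 m
d_total = 627.1115 m, t_total = 36.91 s
v_avg = d_total/t_total = 627.1115/36.91 = 16.99 m/s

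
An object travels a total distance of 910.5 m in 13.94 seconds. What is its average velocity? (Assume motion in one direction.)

v_avg = Δd / Δt = 910.5 / 13.94 = 65.32 m/s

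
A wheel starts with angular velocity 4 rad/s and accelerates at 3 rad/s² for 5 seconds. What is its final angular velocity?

ω = ω₀ + αt = 4 + 3 × 5 = 19 rad/s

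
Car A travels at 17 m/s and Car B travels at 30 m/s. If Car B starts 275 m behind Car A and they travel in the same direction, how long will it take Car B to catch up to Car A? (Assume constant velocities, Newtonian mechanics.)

Relative speed: v_rel = 30 - 17 = 13 m/s
Time to catch: t = d₀/v_rel = 275/13 = 21.15 s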